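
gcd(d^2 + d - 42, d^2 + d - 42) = d^2 + d - 42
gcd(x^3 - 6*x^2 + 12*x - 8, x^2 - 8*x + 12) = x - 2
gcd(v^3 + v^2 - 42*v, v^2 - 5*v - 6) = v - 6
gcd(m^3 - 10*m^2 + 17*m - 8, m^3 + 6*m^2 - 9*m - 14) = 1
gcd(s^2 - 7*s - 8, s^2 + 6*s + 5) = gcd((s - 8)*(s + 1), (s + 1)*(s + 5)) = s + 1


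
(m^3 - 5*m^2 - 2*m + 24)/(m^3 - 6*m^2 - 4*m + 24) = (m^2 - 7*m + 12)/(m^2 - 8*m + 12)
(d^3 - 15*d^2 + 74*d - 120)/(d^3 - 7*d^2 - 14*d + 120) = (d - 4)/(d + 4)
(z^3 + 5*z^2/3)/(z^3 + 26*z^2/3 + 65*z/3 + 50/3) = z^2/(z^2 + 7*z + 10)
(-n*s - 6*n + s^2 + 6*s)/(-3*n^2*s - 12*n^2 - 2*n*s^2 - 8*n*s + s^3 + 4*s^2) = (n*s + 6*n - s^2 - 6*s)/(3*n^2*s + 12*n^2 + 2*n*s^2 + 8*n*s - s^3 - 4*s^2)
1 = 1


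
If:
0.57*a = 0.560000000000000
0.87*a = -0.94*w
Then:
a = 0.98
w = -0.91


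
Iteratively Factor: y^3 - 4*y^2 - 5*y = (y - 5)*(y^2 + y) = (y - 5)*(y + 1)*(y)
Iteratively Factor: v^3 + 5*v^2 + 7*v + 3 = (v + 1)*(v^2 + 4*v + 3) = (v + 1)^2*(v + 3)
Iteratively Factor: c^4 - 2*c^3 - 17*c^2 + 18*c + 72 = (c + 3)*(c^3 - 5*c^2 - 2*c + 24) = (c - 3)*(c + 3)*(c^2 - 2*c - 8) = (c - 3)*(c + 2)*(c + 3)*(c - 4)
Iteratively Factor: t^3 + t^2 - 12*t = (t - 3)*(t^2 + 4*t) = (t - 3)*(t + 4)*(t)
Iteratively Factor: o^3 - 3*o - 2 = (o + 1)*(o^2 - o - 2) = (o - 2)*(o + 1)*(o + 1)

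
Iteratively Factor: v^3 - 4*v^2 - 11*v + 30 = (v + 3)*(v^2 - 7*v + 10) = (v - 2)*(v + 3)*(v - 5)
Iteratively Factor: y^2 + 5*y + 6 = (y + 2)*(y + 3)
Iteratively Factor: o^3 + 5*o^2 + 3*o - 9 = (o - 1)*(o^2 + 6*o + 9) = (o - 1)*(o + 3)*(o + 3)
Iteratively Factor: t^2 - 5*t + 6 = (t - 2)*(t - 3)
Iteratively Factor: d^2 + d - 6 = (d + 3)*(d - 2)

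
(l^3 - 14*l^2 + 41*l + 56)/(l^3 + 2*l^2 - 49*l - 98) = (l^2 - 7*l - 8)/(l^2 + 9*l + 14)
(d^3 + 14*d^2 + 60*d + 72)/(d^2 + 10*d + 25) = (d^3 + 14*d^2 + 60*d + 72)/(d^2 + 10*d + 25)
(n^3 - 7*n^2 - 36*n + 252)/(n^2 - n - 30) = (n^2 - n - 42)/(n + 5)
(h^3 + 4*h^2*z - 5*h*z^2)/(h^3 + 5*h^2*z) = (h - z)/h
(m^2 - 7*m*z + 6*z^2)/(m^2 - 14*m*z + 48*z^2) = (-m + z)/(-m + 8*z)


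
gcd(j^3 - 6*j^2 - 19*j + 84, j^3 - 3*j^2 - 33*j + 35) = j - 7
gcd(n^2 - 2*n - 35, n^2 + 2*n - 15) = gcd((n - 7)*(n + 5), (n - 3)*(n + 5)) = n + 5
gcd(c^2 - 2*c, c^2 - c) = c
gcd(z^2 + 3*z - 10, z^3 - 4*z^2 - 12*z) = 1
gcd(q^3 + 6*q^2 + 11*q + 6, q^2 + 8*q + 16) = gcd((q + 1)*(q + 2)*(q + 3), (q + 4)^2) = 1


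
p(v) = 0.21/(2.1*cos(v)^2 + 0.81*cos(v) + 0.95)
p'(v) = 0.21*(4.2*sin(v)*cos(v) + 0.81*sin(v))/(2.1*cos(v)^2 + 0.81*cos(v) + 0.95)^2 = (0.882*cos(v) + 0.1701)*sin(v)/(2.1*cos(v)^2 + 0.81*cos(v) + 0.95)^2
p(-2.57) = 0.12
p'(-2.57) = 0.10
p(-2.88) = 0.10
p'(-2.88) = 0.04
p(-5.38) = 0.09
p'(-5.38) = 0.11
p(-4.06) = 0.17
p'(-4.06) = -0.19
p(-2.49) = 0.13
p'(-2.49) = 0.12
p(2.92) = 0.10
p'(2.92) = -0.03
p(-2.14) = 0.19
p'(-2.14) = 0.20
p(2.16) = 0.18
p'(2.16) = -0.20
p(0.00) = 0.05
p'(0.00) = 0.00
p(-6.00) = 0.06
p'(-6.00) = 0.02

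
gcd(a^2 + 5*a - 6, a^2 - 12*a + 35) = 1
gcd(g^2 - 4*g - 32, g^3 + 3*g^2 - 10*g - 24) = g + 4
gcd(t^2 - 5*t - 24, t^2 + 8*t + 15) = t + 3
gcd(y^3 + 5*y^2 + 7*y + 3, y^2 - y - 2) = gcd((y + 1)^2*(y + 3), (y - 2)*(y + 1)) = y + 1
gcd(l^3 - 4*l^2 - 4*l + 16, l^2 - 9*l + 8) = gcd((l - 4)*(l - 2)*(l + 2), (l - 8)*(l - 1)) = 1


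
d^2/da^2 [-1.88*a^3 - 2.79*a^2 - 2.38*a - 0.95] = -11.28*a - 5.58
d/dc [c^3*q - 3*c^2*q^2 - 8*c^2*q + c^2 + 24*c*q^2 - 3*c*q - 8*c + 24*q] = 3*c^2*q - 6*c*q^2 - 16*c*q + 2*c + 24*q^2 - 3*q - 8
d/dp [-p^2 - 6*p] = -2*p - 6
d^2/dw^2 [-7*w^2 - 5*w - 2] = -14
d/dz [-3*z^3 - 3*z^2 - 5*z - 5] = -9*z^2 - 6*z - 5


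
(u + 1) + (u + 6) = 2*u + 7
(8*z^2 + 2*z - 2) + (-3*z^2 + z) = 5*z^2 + 3*z - 2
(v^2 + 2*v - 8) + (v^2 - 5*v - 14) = 2*v^2 - 3*v - 22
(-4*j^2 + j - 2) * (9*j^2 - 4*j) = -36*j^4 + 25*j^3 - 22*j^2 + 8*j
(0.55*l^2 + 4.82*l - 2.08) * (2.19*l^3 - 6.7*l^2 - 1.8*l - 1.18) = 1.2045*l^5 + 6.8708*l^4 - 37.8392*l^3 + 4.611*l^2 - 1.9436*l + 2.4544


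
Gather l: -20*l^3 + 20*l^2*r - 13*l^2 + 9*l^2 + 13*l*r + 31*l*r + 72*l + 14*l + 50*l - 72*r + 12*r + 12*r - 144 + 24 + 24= -20*l^3 + l^2*(20*r - 4) + l*(44*r + 136) - 48*r - 96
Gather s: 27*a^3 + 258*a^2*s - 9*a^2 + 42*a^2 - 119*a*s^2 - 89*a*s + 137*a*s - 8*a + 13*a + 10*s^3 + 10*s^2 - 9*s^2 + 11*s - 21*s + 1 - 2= 27*a^3 + 33*a^2 + 5*a + 10*s^3 + s^2*(1 - 119*a) + s*(258*a^2 + 48*a - 10) - 1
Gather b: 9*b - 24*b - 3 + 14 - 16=-15*b - 5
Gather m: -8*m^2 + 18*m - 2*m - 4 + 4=-8*m^2 + 16*m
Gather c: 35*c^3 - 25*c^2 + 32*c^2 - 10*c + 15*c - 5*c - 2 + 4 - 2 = 35*c^3 + 7*c^2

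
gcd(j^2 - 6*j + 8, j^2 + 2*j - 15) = 1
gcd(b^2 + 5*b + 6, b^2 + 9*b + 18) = b + 3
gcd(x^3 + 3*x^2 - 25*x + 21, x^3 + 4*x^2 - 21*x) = x^2 + 4*x - 21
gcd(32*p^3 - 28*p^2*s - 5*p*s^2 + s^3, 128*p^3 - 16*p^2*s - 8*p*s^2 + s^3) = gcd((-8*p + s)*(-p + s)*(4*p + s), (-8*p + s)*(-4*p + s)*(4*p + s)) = 32*p^2 + 4*p*s - s^2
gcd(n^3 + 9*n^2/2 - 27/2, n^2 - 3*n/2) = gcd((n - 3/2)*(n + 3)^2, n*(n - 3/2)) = n - 3/2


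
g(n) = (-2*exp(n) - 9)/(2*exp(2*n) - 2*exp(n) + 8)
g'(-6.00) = 0.00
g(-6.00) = -1.13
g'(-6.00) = 0.00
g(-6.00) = -1.13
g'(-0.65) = -0.13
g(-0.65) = -1.34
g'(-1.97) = -0.07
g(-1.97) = -1.20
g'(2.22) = 0.23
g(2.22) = -0.17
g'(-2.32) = -0.05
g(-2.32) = -1.18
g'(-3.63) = -0.01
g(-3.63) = -1.14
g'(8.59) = 0.00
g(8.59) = -0.00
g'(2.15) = 0.26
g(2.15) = -0.19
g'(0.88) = 0.84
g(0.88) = -0.93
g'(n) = (-2*exp(n) - 9)*(-4*exp(2*n) + 2*exp(n))/(2*exp(2*n) - 2*exp(n) + 8)^2 - 2*exp(n)/(2*exp(2*n) - 2*exp(n) + 8) = ((2*exp(n) - 1)*(2*exp(n) + 9)/2 - exp(2*n) + exp(n) - 4)*exp(n)/(exp(2*n) - exp(n) + 4)^2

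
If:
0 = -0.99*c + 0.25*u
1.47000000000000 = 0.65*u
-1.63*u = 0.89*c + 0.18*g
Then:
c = 0.57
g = -23.30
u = 2.26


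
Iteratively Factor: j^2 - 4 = (j + 2)*(j - 2)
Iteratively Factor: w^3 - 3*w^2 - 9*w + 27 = (w + 3)*(w^2 - 6*w + 9) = (w - 3)*(w + 3)*(w - 3)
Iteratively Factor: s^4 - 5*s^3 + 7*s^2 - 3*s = (s - 3)*(s^3 - 2*s^2 + s) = (s - 3)*(s - 1)*(s^2 - s) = (s - 3)*(s - 1)^2*(s)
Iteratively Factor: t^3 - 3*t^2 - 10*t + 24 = (t - 2)*(t^2 - t - 12) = (t - 4)*(t - 2)*(t + 3)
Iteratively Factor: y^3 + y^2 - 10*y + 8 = (y - 2)*(y^2 + 3*y - 4) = (y - 2)*(y + 4)*(y - 1)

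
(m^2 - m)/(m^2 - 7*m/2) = 2*(m - 1)/(2*m - 7)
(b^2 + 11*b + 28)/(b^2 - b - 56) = (b + 4)/(b - 8)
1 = 1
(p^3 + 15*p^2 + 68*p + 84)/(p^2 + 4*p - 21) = (p^2 + 8*p + 12)/(p - 3)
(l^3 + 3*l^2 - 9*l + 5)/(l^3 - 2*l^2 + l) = (l + 5)/l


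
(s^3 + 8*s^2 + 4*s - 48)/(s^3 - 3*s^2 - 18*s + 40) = (s + 6)/(s - 5)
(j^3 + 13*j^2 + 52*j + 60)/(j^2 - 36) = (j^2 + 7*j + 10)/(j - 6)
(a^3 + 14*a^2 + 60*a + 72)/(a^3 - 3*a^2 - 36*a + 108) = (a^2 + 8*a + 12)/(a^2 - 9*a + 18)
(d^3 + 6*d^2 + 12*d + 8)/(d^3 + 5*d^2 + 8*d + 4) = (d + 2)/(d + 1)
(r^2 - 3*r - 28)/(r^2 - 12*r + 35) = (r + 4)/(r - 5)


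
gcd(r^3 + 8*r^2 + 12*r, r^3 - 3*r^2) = r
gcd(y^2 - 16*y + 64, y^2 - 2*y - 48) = y - 8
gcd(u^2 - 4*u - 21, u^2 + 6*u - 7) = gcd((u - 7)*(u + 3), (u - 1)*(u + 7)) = 1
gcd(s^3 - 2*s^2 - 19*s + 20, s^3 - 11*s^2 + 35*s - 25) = s^2 - 6*s + 5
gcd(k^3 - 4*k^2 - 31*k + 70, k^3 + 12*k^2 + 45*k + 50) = k + 5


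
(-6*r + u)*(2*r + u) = -12*r^2 - 4*r*u + u^2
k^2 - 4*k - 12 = (k - 6)*(k + 2)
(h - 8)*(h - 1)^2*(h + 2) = h^4 - 8*h^3 - 3*h^2 + 26*h - 16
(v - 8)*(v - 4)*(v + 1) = v^3 - 11*v^2 + 20*v + 32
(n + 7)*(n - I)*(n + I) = n^3 + 7*n^2 + n + 7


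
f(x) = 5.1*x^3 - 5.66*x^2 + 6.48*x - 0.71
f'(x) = 15.3*x^2 - 11.32*x + 6.48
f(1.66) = 17.78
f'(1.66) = 29.85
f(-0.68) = -9.34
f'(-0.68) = 21.25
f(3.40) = 156.34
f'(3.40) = 144.86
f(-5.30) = -953.32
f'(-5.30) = 496.25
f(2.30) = 46.30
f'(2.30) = 61.38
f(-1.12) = -22.23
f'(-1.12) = 38.35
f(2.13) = 36.70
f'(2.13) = 51.78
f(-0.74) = -10.67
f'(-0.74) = 23.24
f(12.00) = 8074.81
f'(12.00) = 2073.84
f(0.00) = -0.71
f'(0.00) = 6.48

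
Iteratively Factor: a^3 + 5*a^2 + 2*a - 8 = (a - 1)*(a^2 + 6*a + 8) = (a - 1)*(a + 4)*(a + 2)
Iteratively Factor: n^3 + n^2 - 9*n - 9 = (n - 3)*(n^2 + 4*n + 3) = (n - 3)*(n + 3)*(n + 1)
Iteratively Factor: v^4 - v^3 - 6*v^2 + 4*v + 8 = (v - 2)*(v^3 + v^2 - 4*v - 4) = (v - 2)^2*(v^2 + 3*v + 2) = (v - 2)^2*(v + 2)*(v + 1)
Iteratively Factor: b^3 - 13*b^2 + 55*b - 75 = (b - 5)*(b^2 - 8*b + 15) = (b - 5)*(b - 3)*(b - 5)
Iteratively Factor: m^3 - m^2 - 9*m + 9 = (m - 3)*(m^2 + 2*m - 3) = (m - 3)*(m - 1)*(m + 3)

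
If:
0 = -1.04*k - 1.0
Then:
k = -0.96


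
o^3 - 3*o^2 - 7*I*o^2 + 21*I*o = o*(o - 3)*(o - 7*I)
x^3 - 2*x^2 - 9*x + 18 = (x - 3)*(x - 2)*(x + 3)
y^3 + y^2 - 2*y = y*(y - 1)*(y + 2)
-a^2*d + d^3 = d*(-a + d)*(a + d)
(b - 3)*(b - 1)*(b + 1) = b^3 - 3*b^2 - b + 3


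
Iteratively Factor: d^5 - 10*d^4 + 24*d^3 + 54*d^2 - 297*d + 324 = (d + 3)*(d^4 - 13*d^3 + 63*d^2 - 135*d + 108) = (d - 3)*(d + 3)*(d^3 - 10*d^2 + 33*d - 36) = (d - 3)^2*(d + 3)*(d^2 - 7*d + 12) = (d - 3)^3*(d + 3)*(d - 4)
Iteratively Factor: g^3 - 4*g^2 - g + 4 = (g - 1)*(g^2 - 3*g - 4) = (g - 1)*(g + 1)*(g - 4)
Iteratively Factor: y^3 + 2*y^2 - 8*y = (y + 4)*(y^2 - 2*y) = y*(y + 4)*(y - 2)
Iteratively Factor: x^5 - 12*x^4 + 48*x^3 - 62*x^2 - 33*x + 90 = (x + 1)*(x^4 - 13*x^3 + 61*x^2 - 123*x + 90) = (x - 2)*(x + 1)*(x^3 - 11*x^2 + 39*x - 45) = (x - 3)*(x - 2)*(x + 1)*(x^2 - 8*x + 15) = (x - 3)^2*(x - 2)*(x + 1)*(x - 5)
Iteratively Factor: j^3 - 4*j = (j + 2)*(j^2 - 2*j) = (j - 2)*(j + 2)*(j)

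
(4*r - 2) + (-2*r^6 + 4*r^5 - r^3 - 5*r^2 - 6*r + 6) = -2*r^6 + 4*r^5 - r^3 - 5*r^2 - 2*r + 4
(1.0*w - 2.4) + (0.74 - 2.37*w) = -1.37*w - 1.66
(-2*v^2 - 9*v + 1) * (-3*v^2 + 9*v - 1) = 6*v^4 + 9*v^3 - 82*v^2 + 18*v - 1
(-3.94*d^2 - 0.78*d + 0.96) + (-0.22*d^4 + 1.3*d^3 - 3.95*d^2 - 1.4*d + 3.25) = -0.22*d^4 + 1.3*d^3 - 7.89*d^2 - 2.18*d + 4.21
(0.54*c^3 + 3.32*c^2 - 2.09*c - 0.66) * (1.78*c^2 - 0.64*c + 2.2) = 0.9612*c^5 + 5.564*c^4 - 4.657*c^3 + 7.4668*c^2 - 4.1756*c - 1.452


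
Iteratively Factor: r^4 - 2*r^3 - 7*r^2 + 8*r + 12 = (r + 2)*(r^3 - 4*r^2 + r + 6) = (r + 1)*(r + 2)*(r^2 - 5*r + 6) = (r - 3)*(r + 1)*(r + 2)*(r - 2)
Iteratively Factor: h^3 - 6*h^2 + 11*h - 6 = (h - 2)*(h^2 - 4*h + 3) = (h - 2)*(h - 1)*(h - 3)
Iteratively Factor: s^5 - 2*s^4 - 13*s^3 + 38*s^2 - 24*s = (s - 3)*(s^4 + s^3 - 10*s^2 + 8*s) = (s - 3)*(s - 1)*(s^3 + 2*s^2 - 8*s) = (s - 3)*(s - 2)*(s - 1)*(s^2 + 4*s) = (s - 3)*(s - 2)*(s - 1)*(s + 4)*(s)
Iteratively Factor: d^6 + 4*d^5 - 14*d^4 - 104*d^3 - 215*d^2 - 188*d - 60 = (d + 2)*(d^5 + 2*d^4 - 18*d^3 - 68*d^2 - 79*d - 30) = (d + 1)*(d + 2)*(d^4 + d^3 - 19*d^2 - 49*d - 30) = (d + 1)^2*(d + 2)*(d^3 - 19*d - 30) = (d - 5)*(d + 1)^2*(d + 2)*(d^2 + 5*d + 6) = (d - 5)*(d + 1)^2*(d + 2)*(d + 3)*(d + 2)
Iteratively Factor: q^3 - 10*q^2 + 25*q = (q - 5)*(q^2 - 5*q) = (q - 5)^2*(q)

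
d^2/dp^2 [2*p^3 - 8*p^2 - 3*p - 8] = 12*p - 16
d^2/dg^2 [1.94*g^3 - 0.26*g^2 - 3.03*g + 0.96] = 11.64*g - 0.52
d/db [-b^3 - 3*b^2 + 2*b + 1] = -3*b^2 - 6*b + 2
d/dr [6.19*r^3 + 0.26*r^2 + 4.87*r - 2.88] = 18.57*r^2 + 0.52*r + 4.87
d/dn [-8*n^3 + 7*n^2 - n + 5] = -24*n^2 + 14*n - 1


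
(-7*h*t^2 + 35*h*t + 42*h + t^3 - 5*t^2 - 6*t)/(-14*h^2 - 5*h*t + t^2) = (t^2 - 5*t - 6)/(2*h + t)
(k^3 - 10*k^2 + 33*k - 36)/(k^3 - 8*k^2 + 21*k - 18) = (k - 4)/(k - 2)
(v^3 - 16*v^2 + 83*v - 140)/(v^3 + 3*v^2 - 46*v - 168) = (v^2 - 9*v + 20)/(v^2 + 10*v + 24)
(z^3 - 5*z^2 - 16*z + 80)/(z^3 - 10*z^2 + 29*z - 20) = (z + 4)/(z - 1)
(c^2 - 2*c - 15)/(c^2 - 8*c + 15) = (c + 3)/(c - 3)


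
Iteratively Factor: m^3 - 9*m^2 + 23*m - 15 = (m - 3)*(m^2 - 6*m + 5) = (m - 3)*(m - 1)*(m - 5)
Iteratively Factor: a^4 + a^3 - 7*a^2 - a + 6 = (a - 1)*(a^3 + 2*a^2 - 5*a - 6) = (a - 1)*(a + 1)*(a^2 + a - 6) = (a - 1)*(a + 1)*(a + 3)*(a - 2)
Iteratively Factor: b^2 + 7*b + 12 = (b + 4)*(b + 3)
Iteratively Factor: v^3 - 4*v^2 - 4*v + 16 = (v + 2)*(v^2 - 6*v + 8) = (v - 2)*(v + 2)*(v - 4)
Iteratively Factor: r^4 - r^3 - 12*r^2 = (r)*(r^3 - r^2 - 12*r) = r*(r - 4)*(r^2 + 3*r) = r*(r - 4)*(r + 3)*(r)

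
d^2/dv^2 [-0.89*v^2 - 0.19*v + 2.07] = -1.78000000000000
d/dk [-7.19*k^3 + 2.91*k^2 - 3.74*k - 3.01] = -21.57*k^2 + 5.82*k - 3.74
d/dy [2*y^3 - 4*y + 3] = 6*y^2 - 4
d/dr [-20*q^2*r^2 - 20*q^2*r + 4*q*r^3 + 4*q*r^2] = 4*q*(-10*q*r - 5*q + 3*r^2 + 2*r)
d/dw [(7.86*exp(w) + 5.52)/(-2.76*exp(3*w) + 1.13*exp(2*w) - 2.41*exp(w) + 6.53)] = (43.3872*exp(3*w) + 36.8238*exp(2*w) - 12.4752*exp(w) + 64.629)*exp(w)/(7.6176*exp(6*w) - 6.2376*exp(5*w) + 14.5801*exp(4*w) - 41.4922*exp(3*w) + 20.5659*exp(2*w) - 31.4746*exp(w) + 42.6409)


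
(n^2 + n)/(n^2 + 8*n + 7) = n/(n + 7)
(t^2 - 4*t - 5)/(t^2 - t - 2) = (t - 5)/(t - 2)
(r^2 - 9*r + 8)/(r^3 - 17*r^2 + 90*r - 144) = (r - 1)/(r^2 - 9*r + 18)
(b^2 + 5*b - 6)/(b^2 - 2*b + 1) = (b + 6)/(b - 1)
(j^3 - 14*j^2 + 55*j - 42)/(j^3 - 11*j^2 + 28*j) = (j^2 - 7*j + 6)/(j*(j - 4))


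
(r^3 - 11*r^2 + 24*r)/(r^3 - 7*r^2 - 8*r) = (r - 3)/(r + 1)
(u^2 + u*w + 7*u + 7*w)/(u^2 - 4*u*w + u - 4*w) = (u^2 + u*w + 7*u + 7*w)/(u^2 - 4*u*w + u - 4*w)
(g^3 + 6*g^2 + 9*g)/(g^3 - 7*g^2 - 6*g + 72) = g*(g + 3)/(g^2 - 10*g + 24)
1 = 1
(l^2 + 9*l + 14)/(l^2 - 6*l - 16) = (l + 7)/(l - 8)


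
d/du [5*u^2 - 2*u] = 10*u - 2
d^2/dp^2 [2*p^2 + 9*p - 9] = 4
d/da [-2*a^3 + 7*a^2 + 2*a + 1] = -6*a^2 + 14*a + 2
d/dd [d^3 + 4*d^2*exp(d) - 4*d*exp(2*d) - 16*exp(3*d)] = 4*d^2*exp(d) + 3*d^2 - 8*d*exp(2*d) + 8*d*exp(d) - 48*exp(3*d) - 4*exp(2*d)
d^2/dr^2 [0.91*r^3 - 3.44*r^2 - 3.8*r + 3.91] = 5.46*r - 6.88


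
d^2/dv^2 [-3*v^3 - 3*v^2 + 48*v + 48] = -18*v - 6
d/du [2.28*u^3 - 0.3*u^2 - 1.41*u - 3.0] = 6.84*u^2 - 0.6*u - 1.41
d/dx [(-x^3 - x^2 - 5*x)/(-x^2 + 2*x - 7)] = (x^4 - 4*x^3 + 14*x^2 + 14*x + 35)/(x^4 - 4*x^3 + 18*x^2 - 28*x + 49)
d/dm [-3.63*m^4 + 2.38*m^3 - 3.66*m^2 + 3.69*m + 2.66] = -14.52*m^3 + 7.14*m^2 - 7.32*m + 3.69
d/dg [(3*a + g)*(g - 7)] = 3*a + 2*g - 7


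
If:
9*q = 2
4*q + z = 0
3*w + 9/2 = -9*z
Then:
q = 2/9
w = 7/6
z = -8/9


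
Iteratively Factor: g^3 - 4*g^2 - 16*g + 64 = (g - 4)*(g^2 - 16) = (g - 4)*(g + 4)*(g - 4)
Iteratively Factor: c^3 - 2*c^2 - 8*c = (c + 2)*(c^2 - 4*c) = (c - 4)*(c + 2)*(c)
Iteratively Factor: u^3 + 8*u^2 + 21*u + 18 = (u + 3)*(u^2 + 5*u + 6) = (u + 3)^2*(u + 2)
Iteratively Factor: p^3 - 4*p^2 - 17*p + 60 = (p - 3)*(p^2 - p - 20) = (p - 5)*(p - 3)*(p + 4)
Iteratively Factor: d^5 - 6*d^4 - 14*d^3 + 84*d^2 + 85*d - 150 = (d + 3)*(d^4 - 9*d^3 + 13*d^2 + 45*d - 50) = (d + 2)*(d + 3)*(d^3 - 11*d^2 + 35*d - 25) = (d - 5)*(d + 2)*(d + 3)*(d^2 - 6*d + 5) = (d - 5)^2*(d + 2)*(d + 3)*(d - 1)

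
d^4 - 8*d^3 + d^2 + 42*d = d*(d - 7)*(d - 3)*(d + 2)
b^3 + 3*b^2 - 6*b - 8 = (b - 2)*(b + 1)*(b + 4)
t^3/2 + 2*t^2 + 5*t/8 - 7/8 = (t/2 + 1/2)*(t - 1/2)*(t + 7/2)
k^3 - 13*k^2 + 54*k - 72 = (k - 6)*(k - 4)*(k - 3)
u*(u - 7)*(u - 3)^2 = u^4 - 13*u^3 + 51*u^2 - 63*u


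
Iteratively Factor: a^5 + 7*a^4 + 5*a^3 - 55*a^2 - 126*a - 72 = (a + 1)*(a^4 + 6*a^3 - a^2 - 54*a - 72) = (a + 1)*(a + 2)*(a^3 + 4*a^2 - 9*a - 36) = (a + 1)*(a + 2)*(a + 4)*(a^2 - 9) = (a + 1)*(a + 2)*(a + 3)*(a + 4)*(a - 3)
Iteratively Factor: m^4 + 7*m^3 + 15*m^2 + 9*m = (m + 1)*(m^3 + 6*m^2 + 9*m) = m*(m + 1)*(m^2 + 6*m + 9) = m*(m + 1)*(m + 3)*(m + 3)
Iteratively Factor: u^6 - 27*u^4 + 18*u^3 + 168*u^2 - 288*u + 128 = (u - 1)*(u^5 + u^4 - 26*u^3 - 8*u^2 + 160*u - 128) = (u - 4)*(u - 1)*(u^4 + 5*u^3 - 6*u^2 - 32*u + 32) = (u - 4)*(u - 1)^2*(u^3 + 6*u^2 - 32) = (u - 4)*(u - 1)^2*(u + 4)*(u^2 + 2*u - 8) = (u - 4)*(u - 2)*(u - 1)^2*(u + 4)*(u + 4)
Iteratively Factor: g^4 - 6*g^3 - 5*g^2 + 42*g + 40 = (g - 4)*(g^3 - 2*g^2 - 13*g - 10) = (g - 4)*(g + 1)*(g^2 - 3*g - 10) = (g - 5)*(g - 4)*(g + 1)*(g + 2)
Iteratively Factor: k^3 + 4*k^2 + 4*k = (k + 2)*(k^2 + 2*k) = (k + 2)^2*(k)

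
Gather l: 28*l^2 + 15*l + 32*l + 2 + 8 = 28*l^2 + 47*l + 10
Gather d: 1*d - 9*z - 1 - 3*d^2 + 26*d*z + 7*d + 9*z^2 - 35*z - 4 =-3*d^2 + d*(26*z + 8) + 9*z^2 - 44*z - 5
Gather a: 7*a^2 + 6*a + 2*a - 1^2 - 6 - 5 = 7*a^2 + 8*a - 12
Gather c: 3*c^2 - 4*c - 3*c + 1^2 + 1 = 3*c^2 - 7*c + 2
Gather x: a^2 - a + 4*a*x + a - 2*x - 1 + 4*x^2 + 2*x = a^2 + 4*a*x + 4*x^2 - 1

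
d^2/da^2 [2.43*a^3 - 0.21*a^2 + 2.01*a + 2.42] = 14.58*a - 0.42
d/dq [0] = 0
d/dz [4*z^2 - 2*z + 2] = 8*z - 2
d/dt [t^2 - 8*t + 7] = 2*t - 8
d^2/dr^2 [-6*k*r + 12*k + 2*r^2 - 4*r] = 4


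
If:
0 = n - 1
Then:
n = 1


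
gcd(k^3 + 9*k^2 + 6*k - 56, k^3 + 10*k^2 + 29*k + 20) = k + 4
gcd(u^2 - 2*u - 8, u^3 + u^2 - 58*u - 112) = u + 2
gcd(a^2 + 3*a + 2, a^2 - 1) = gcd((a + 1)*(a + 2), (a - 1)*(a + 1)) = a + 1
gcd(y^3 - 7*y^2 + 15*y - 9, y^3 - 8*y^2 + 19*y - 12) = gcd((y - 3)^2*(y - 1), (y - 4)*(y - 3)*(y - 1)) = y^2 - 4*y + 3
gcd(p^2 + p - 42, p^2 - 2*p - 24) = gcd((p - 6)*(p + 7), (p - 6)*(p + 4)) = p - 6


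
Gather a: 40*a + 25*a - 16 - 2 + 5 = 65*a - 13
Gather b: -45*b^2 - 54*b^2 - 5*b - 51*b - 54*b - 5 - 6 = -99*b^2 - 110*b - 11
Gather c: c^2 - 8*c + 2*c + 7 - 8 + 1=c^2 - 6*c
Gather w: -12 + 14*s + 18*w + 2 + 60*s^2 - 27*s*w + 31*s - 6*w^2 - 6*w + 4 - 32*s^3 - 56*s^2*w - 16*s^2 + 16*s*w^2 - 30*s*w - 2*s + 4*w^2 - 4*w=-32*s^3 + 44*s^2 + 43*s + w^2*(16*s - 2) + w*(-56*s^2 - 57*s + 8) - 6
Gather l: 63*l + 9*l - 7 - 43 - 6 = 72*l - 56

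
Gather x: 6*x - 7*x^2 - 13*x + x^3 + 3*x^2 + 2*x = x^3 - 4*x^2 - 5*x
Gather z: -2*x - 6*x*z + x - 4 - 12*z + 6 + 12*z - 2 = -6*x*z - x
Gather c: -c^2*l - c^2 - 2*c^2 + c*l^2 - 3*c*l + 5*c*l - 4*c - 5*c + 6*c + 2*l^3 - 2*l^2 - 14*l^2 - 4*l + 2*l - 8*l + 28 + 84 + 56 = c^2*(-l - 3) + c*(l^2 + 2*l - 3) + 2*l^3 - 16*l^2 - 10*l + 168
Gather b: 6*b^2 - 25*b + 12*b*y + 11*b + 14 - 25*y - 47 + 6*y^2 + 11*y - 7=6*b^2 + b*(12*y - 14) + 6*y^2 - 14*y - 40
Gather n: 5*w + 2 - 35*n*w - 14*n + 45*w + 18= n*(-35*w - 14) + 50*w + 20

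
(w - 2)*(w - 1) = w^2 - 3*w + 2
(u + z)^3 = u^3 + 3*u^2*z + 3*u*z^2 + z^3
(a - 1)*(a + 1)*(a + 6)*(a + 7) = a^4 + 13*a^3 + 41*a^2 - 13*a - 42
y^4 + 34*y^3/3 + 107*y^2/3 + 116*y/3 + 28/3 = (y + 1/3)*(y + 2)^2*(y + 7)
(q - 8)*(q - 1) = q^2 - 9*q + 8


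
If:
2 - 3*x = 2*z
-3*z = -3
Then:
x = 0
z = 1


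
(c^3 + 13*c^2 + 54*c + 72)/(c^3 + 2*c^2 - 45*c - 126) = (c + 4)/(c - 7)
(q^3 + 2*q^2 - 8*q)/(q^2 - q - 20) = q*(q - 2)/(q - 5)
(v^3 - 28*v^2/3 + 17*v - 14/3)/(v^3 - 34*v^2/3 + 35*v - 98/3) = (3*v - 1)/(3*v - 7)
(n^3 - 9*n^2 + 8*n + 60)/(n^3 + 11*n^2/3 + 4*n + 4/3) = 3*(n^2 - 11*n + 30)/(3*n^2 + 5*n + 2)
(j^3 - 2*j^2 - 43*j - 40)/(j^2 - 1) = (j^2 - 3*j - 40)/(j - 1)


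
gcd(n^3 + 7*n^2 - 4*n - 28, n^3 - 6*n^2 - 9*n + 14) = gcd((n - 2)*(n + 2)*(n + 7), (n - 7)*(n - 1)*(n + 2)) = n + 2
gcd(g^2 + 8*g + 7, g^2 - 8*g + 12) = 1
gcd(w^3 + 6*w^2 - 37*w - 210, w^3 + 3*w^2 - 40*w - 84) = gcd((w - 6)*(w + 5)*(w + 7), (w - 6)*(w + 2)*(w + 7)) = w^2 + w - 42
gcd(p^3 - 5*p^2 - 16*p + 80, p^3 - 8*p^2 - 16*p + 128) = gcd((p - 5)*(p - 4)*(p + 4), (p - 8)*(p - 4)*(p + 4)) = p^2 - 16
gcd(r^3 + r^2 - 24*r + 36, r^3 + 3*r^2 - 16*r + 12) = r^2 + 4*r - 12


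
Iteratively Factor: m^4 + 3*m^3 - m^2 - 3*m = (m - 1)*(m^3 + 4*m^2 + 3*m) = m*(m - 1)*(m^2 + 4*m + 3) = m*(m - 1)*(m + 1)*(m + 3)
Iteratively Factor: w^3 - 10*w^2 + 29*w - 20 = (w - 4)*(w^2 - 6*w + 5) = (w - 4)*(w - 1)*(w - 5)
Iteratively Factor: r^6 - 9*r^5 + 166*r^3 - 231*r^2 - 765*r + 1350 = (r + 3)*(r^5 - 12*r^4 + 36*r^3 + 58*r^2 - 405*r + 450) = (r - 5)*(r + 3)*(r^4 - 7*r^3 + r^2 + 63*r - 90) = (r - 5)*(r - 2)*(r + 3)*(r^3 - 5*r^2 - 9*r + 45) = (r - 5)*(r - 3)*(r - 2)*(r + 3)*(r^2 - 2*r - 15) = (r - 5)^2*(r - 3)*(r - 2)*(r + 3)*(r + 3)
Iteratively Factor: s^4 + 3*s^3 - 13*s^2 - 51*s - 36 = (s + 1)*(s^3 + 2*s^2 - 15*s - 36) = (s + 1)*(s + 3)*(s^2 - s - 12) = (s - 4)*(s + 1)*(s + 3)*(s + 3)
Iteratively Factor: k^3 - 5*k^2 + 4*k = (k)*(k^2 - 5*k + 4) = k*(k - 1)*(k - 4)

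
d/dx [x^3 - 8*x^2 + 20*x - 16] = 3*x^2 - 16*x + 20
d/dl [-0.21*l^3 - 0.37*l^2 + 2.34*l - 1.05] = -0.63*l^2 - 0.74*l + 2.34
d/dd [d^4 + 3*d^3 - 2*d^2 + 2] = d*(4*d^2 + 9*d - 4)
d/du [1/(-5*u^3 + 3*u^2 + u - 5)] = (15*u^2 - 6*u - 1)/(5*u^3 - 3*u^2 - u + 5)^2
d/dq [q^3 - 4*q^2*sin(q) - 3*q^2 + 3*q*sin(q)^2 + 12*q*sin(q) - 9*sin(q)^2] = -4*q^2*cos(q) + 3*q^2 - 8*q*sin(q) + 3*q*sin(2*q) + 12*q*cos(q) - 6*q + 3*sin(q)^2 + 12*sin(q) - 9*sin(2*q)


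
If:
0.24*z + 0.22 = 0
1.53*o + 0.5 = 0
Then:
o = -0.33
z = -0.92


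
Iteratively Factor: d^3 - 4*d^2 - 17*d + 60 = (d - 3)*(d^2 - d - 20) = (d - 5)*(d - 3)*(d + 4)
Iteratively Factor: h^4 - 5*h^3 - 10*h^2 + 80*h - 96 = (h - 4)*(h^3 - h^2 - 14*h + 24) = (h - 4)*(h + 4)*(h^2 - 5*h + 6) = (h - 4)*(h - 2)*(h + 4)*(h - 3)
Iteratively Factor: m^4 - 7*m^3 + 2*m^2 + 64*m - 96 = (m - 4)*(m^3 - 3*m^2 - 10*m + 24) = (m - 4)*(m - 2)*(m^2 - m - 12) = (m - 4)^2*(m - 2)*(m + 3)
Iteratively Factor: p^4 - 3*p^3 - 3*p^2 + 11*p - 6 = (p - 3)*(p^3 - 3*p + 2) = (p - 3)*(p - 1)*(p^2 + p - 2) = (p - 3)*(p - 1)^2*(p + 2)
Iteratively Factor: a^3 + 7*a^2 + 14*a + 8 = (a + 2)*(a^2 + 5*a + 4) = (a + 2)*(a + 4)*(a + 1)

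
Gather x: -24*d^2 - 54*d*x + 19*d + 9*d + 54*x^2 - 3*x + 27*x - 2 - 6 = -24*d^2 + 28*d + 54*x^2 + x*(24 - 54*d) - 8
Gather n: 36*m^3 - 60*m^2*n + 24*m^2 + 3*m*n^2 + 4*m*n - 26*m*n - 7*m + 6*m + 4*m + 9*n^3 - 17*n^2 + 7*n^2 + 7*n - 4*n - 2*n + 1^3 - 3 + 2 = 36*m^3 + 24*m^2 + 3*m + 9*n^3 + n^2*(3*m - 10) + n*(-60*m^2 - 22*m + 1)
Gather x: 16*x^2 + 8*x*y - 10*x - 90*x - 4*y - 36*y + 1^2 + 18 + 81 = 16*x^2 + x*(8*y - 100) - 40*y + 100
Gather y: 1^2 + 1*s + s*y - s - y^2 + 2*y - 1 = -y^2 + y*(s + 2)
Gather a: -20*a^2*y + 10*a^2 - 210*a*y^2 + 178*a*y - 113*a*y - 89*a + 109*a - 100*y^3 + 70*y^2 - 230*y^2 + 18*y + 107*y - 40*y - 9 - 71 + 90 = a^2*(10 - 20*y) + a*(-210*y^2 + 65*y + 20) - 100*y^3 - 160*y^2 + 85*y + 10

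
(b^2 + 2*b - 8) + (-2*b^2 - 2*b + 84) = 76 - b^2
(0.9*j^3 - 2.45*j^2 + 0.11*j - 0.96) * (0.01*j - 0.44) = 0.009*j^4 - 0.4205*j^3 + 1.0791*j^2 - 0.058*j + 0.4224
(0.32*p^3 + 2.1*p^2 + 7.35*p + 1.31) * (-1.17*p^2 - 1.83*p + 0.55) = -0.3744*p^5 - 3.0426*p^4 - 12.2665*p^3 - 13.8282*p^2 + 1.6452*p + 0.7205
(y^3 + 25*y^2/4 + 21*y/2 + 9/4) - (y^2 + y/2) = y^3 + 21*y^2/4 + 10*y + 9/4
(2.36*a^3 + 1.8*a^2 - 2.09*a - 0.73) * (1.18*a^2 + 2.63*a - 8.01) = 2.7848*a^5 + 8.3308*a^4 - 16.6358*a^3 - 20.7761*a^2 + 14.821*a + 5.8473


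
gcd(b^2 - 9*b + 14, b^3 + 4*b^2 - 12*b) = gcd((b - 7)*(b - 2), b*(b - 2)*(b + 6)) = b - 2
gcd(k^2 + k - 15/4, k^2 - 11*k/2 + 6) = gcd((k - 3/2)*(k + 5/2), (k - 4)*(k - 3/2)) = k - 3/2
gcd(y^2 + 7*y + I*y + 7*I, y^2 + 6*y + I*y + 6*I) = y + I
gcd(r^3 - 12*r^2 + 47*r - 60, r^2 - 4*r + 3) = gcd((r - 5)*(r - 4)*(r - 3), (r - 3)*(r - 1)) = r - 3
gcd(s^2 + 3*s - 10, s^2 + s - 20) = s + 5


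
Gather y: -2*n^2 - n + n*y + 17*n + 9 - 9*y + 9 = -2*n^2 + 16*n + y*(n - 9) + 18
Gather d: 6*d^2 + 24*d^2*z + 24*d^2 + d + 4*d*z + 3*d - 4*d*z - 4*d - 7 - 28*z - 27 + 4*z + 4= d^2*(24*z + 30) - 24*z - 30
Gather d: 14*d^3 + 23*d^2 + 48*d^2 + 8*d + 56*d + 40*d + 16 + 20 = 14*d^3 + 71*d^2 + 104*d + 36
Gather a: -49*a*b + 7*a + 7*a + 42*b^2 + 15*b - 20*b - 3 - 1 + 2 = a*(14 - 49*b) + 42*b^2 - 5*b - 2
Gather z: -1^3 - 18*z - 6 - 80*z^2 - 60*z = -80*z^2 - 78*z - 7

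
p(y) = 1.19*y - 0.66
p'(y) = 1.19000000000000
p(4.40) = 4.58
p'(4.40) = 1.19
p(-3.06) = -4.30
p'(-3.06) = 1.19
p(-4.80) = -6.37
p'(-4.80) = 1.19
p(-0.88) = -1.71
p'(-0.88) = 1.19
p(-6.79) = -8.74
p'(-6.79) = 1.19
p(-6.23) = -8.07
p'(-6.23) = 1.19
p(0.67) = 0.14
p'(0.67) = 1.19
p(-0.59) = -1.36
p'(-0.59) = 1.19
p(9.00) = 10.05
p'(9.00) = 1.19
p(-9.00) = -11.37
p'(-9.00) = 1.19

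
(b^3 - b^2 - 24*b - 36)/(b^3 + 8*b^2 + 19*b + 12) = (b^2 - 4*b - 12)/(b^2 + 5*b + 4)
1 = 1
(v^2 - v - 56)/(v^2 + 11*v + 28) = (v - 8)/(v + 4)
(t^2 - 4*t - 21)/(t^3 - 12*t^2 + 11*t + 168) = 1/(t - 8)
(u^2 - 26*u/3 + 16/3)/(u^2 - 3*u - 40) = (u - 2/3)/(u + 5)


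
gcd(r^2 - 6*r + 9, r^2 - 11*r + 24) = r - 3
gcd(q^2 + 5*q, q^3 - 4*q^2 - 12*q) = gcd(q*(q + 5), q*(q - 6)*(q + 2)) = q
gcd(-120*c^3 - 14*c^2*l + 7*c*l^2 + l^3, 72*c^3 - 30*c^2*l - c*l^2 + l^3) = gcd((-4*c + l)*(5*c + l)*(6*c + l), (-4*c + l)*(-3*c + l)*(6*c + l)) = 24*c^2 - 2*c*l - l^2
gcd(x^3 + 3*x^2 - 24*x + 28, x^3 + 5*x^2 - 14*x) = x^2 + 5*x - 14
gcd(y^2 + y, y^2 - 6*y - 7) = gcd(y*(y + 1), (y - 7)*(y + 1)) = y + 1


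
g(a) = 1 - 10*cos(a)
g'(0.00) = 0.00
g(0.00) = -9.00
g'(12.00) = -5.37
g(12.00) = -7.44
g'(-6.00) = 2.79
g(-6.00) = -8.60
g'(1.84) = 9.64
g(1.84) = 3.66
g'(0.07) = 0.70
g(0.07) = -8.98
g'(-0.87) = -7.64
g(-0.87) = -5.45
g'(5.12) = -9.18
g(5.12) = -2.96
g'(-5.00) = 9.59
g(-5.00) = -1.84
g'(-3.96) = 7.30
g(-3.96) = 7.83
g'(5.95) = -3.27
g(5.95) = -8.45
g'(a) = 10*sin(a)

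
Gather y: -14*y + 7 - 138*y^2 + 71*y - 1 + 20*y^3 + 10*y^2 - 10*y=20*y^3 - 128*y^2 + 47*y + 6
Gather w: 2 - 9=-7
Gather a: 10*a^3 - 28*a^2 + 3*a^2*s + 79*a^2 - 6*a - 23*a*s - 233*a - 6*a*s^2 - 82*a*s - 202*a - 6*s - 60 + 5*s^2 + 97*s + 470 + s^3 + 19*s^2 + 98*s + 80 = 10*a^3 + a^2*(3*s + 51) + a*(-6*s^2 - 105*s - 441) + s^3 + 24*s^2 + 189*s + 490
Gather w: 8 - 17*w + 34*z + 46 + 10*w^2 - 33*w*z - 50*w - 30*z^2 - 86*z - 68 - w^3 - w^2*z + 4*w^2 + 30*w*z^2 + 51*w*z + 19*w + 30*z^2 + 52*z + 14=-w^3 + w^2*(14 - z) + w*(30*z^2 + 18*z - 48)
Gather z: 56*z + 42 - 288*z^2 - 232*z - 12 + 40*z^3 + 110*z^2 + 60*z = 40*z^3 - 178*z^2 - 116*z + 30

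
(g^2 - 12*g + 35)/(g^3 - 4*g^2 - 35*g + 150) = (g - 7)/(g^2 + g - 30)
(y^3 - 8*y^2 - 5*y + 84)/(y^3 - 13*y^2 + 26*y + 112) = (y^2 - y - 12)/(y^2 - 6*y - 16)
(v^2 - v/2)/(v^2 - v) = (v - 1/2)/(v - 1)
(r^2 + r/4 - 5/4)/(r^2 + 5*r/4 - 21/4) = (4*r^2 + r - 5)/(4*r^2 + 5*r - 21)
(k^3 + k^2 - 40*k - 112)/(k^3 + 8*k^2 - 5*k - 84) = (k^2 - 3*k - 28)/(k^2 + 4*k - 21)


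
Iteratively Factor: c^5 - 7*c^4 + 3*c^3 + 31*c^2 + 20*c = (c + 1)*(c^4 - 8*c^3 + 11*c^2 + 20*c) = (c - 5)*(c + 1)*(c^3 - 3*c^2 - 4*c) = (c - 5)*(c + 1)^2*(c^2 - 4*c) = (c - 5)*(c - 4)*(c + 1)^2*(c)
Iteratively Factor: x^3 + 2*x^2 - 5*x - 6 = (x + 1)*(x^2 + x - 6) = (x - 2)*(x + 1)*(x + 3)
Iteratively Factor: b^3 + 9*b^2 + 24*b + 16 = (b + 4)*(b^2 + 5*b + 4) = (b + 4)^2*(b + 1)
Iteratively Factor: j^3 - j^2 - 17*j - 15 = (j + 1)*(j^2 - 2*j - 15) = (j + 1)*(j + 3)*(j - 5)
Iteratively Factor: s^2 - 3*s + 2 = (s - 1)*(s - 2)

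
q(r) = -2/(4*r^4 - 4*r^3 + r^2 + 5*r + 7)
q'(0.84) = 0.12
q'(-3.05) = -0.01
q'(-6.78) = -0.00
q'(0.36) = 0.13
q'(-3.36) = -0.00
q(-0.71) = -0.31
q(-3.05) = -0.00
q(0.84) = -0.17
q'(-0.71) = -0.40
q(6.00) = 0.00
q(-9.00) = 0.00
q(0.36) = -0.23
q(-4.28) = -0.00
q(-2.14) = -0.02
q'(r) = -2*(-16*r^3 + 12*r^2 - 2*r - 5)/(4*r^4 - 4*r^3 + r^2 + 5*r + 7)^2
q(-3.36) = -0.00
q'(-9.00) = 0.00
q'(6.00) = 0.00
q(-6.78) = -0.00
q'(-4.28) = -0.00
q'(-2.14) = -0.03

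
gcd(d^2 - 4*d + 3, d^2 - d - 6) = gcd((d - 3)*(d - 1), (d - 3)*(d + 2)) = d - 3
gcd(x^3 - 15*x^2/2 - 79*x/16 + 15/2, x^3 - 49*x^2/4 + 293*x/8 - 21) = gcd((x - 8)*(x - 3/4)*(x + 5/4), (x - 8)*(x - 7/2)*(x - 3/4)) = x^2 - 35*x/4 + 6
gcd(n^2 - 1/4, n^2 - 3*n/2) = 1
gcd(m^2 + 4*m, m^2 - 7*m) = m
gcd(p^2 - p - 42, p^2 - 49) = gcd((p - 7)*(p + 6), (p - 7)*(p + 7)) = p - 7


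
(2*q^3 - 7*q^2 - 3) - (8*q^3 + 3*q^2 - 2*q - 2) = -6*q^3 - 10*q^2 + 2*q - 1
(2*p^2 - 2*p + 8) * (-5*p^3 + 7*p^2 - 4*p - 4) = -10*p^5 + 24*p^4 - 62*p^3 + 56*p^2 - 24*p - 32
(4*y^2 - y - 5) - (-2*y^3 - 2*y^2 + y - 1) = 2*y^3 + 6*y^2 - 2*y - 4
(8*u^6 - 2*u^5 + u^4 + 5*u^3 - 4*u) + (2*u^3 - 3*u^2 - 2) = 8*u^6 - 2*u^5 + u^4 + 7*u^3 - 3*u^2 - 4*u - 2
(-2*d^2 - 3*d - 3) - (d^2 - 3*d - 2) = -3*d^2 - 1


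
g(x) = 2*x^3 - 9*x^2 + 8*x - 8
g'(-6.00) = 332.00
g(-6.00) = -812.00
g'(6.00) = 116.00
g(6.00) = 148.00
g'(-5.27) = 269.50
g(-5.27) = -592.84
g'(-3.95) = 172.72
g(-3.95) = -303.28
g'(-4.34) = 199.13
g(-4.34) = -375.73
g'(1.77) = -5.06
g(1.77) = -10.95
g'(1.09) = -4.49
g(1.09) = -7.38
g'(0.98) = -3.88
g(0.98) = -6.92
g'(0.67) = -1.37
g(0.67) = -6.08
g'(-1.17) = 37.27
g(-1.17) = -32.88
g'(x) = 6*x^2 - 18*x + 8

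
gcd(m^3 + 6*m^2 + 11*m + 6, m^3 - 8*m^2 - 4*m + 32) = m + 2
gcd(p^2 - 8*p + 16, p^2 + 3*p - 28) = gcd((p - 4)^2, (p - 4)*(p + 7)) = p - 4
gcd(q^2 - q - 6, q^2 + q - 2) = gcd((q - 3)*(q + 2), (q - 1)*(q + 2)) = q + 2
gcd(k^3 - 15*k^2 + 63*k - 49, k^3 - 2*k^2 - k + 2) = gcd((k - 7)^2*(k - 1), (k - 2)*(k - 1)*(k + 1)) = k - 1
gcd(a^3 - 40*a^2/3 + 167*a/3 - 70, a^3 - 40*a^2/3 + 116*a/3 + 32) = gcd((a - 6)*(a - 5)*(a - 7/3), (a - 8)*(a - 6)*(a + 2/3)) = a - 6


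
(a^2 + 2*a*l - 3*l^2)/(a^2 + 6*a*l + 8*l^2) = (a^2 + 2*a*l - 3*l^2)/(a^2 + 6*a*l + 8*l^2)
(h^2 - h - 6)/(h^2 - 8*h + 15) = (h + 2)/(h - 5)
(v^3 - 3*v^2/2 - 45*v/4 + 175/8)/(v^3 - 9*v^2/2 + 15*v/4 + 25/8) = (2*v + 7)/(2*v + 1)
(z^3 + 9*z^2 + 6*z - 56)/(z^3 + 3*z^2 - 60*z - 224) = (z - 2)/(z - 8)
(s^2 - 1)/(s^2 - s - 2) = (s - 1)/(s - 2)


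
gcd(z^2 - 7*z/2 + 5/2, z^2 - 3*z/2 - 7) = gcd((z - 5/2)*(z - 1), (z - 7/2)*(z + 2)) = 1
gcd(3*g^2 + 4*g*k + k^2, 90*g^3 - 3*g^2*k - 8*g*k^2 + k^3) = 3*g + k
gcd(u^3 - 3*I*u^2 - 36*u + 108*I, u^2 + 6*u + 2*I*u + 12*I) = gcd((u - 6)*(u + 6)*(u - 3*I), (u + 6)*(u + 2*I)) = u + 6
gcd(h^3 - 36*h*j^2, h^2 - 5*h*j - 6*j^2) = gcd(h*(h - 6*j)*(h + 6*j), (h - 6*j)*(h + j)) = h - 6*j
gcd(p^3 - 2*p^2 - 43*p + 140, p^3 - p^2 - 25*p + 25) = p - 5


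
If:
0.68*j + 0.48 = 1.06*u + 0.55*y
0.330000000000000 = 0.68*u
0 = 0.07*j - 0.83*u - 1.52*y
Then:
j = -0.17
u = 0.49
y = -0.27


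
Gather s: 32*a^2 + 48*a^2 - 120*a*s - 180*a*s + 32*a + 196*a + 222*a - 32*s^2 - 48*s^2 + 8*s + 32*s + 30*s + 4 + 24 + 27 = 80*a^2 + 450*a - 80*s^2 + s*(70 - 300*a) + 55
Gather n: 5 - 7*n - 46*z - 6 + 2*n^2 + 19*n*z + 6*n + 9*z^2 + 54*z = 2*n^2 + n*(19*z - 1) + 9*z^2 + 8*z - 1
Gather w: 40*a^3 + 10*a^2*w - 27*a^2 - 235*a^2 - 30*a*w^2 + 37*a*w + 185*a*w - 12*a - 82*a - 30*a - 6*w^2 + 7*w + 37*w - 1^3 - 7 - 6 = 40*a^3 - 262*a^2 - 124*a + w^2*(-30*a - 6) + w*(10*a^2 + 222*a + 44) - 14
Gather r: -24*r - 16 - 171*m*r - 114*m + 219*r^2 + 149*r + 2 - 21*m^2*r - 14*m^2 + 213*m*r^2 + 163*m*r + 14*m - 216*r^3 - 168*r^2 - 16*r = -14*m^2 - 100*m - 216*r^3 + r^2*(213*m + 51) + r*(-21*m^2 - 8*m + 109) - 14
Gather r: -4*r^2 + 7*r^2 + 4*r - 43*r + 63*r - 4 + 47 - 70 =3*r^2 + 24*r - 27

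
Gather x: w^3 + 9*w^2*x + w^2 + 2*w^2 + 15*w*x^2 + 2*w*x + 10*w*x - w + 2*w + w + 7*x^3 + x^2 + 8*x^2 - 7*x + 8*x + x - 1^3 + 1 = w^3 + 3*w^2 + 2*w + 7*x^3 + x^2*(15*w + 9) + x*(9*w^2 + 12*w + 2)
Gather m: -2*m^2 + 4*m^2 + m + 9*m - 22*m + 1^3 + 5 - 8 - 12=2*m^2 - 12*m - 14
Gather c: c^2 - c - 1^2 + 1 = c^2 - c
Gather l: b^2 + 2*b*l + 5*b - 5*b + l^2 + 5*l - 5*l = b^2 + 2*b*l + l^2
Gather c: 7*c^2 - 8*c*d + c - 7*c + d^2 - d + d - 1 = 7*c^2 + c*(-8*d - 6) + d^2 - 1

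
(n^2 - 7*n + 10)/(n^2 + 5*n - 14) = (n - 5)/(n + 7)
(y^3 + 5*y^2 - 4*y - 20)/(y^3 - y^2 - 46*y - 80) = (y - 2)/(y - 8)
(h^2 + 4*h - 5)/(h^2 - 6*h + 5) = (h + 5)/(h - 5)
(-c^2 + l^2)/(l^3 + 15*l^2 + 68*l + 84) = (-c^2 + l^2)/(l^3 + 15*l^2 + 68*l + 84)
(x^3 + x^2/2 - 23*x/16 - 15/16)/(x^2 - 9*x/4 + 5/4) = (4*x^2 + 7*x + 3)/(4*(x - 1))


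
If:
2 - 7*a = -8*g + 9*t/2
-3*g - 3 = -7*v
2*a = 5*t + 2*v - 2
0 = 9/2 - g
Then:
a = 2831/616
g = 9/2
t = 57/44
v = 33/14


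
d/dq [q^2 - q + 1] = 2*q - 1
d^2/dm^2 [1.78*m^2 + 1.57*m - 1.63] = 3.56000000000000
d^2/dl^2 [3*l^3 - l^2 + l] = 18*l - 2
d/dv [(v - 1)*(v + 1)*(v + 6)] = 3*v^2 + 12*v - 1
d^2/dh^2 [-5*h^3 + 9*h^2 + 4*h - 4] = 18 - 30*h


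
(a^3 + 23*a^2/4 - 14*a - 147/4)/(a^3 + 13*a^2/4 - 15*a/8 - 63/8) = 2*(a^2 + 4*a - 21)/(2*a^2 + 3*a - 9)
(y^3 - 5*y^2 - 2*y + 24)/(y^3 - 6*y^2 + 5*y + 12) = (y + 2)/(y + 1)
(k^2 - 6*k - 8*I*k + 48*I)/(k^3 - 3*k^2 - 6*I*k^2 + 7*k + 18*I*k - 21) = (k^2 + k*(-6 - 8*I) + 48*I)/(k^3 + k^2*(-3 - 6*I) + k*(7 + 18*I) - 21)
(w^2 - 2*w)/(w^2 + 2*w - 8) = w/(w + 4)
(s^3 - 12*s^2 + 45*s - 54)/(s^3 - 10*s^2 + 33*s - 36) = (s - 6)/(s - 4)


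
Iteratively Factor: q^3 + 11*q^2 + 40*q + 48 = (q + 4)*(q^2 + 7*q + 12) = (q + 3)*(q + 4)*(q + 4)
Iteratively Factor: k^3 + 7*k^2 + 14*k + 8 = (k + 1)*(k^2 + 6*k + 8) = (k + 1)*(k + 2)*(k + 4)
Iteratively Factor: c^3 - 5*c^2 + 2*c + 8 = (c - 2)*(c^2 - 3*c - 4) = (c - 4)*(c - 2)*(c + 1)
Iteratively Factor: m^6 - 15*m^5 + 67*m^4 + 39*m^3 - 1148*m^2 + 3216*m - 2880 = (m - 4)*(m^5 - 11*m^4 + 23*m^3 + 131*m^2 - 624*m + 720) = (m - 4)*(m - 3)*(m^4 - 8*m^3 - m^2 + 128*m - 240) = (m - 4)^2*(m - 3)*(m^3 - 4*m^2 - 17*m + 60) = (m - 4)^2*(m - 3)*(m + 4)*(m^2 - 8*m + 15) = (m - 4)^2*(m - 3)^2*(m + 4)*(m - 5)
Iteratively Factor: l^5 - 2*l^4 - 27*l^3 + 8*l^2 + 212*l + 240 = (l + 2)*(l^4 - 4*l^3 - 19*l^2 + 46*l + 120) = (l + 2)^2*(l^3 - 6*l^2 - 7*l + 60) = (l - 5)*(l + 2)^2*(l^2 - l - 12) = (l - 5)*(l - 4)*(l + 2)^2*(l + 3)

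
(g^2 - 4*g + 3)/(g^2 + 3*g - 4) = (g - 3)/(g + 4)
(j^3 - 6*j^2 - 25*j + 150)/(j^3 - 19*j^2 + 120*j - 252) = (j^2 - 25)/(j^2 - 13*j + 42)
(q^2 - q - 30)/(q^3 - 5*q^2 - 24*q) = (-q^2 + q + 30)/(q*(-q^2 + 5*q + 24))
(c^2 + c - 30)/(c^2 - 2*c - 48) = (c - 5)/(c - 8)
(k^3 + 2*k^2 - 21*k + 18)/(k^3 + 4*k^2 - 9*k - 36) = (k^2 + 5*k - 6)/(k^2 + 7*k + 12)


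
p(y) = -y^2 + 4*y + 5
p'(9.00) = -14.00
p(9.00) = -40.00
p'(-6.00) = 16.00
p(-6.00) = -55.00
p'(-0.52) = 5.04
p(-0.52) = 2.65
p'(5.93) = -7.86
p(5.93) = -6.44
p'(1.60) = 0.80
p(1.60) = 8.84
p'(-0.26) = 4.52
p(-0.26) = 3.89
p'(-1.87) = 7.74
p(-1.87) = -5.98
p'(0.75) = 2.50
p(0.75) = 7.44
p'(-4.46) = 12.92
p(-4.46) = -32.73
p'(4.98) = -5.96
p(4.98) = 0.12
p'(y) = 4 - 2*y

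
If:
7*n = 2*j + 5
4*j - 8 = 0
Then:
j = 2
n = 9/7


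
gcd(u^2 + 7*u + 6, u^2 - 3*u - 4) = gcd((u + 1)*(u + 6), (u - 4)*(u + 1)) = u + 1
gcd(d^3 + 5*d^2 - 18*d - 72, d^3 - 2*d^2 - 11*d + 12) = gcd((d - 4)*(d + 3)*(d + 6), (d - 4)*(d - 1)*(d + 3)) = d^2 - d - 12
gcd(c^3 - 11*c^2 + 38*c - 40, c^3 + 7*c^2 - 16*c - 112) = c - 4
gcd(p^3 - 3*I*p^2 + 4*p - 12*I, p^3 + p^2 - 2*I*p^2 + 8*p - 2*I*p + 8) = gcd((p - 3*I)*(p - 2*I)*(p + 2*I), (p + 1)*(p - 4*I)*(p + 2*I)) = p + 2*I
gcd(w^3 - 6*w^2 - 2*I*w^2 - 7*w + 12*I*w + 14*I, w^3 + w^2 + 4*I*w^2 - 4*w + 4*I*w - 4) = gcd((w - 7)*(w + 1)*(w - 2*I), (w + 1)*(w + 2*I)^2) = w + 1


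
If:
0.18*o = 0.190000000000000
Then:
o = 1.06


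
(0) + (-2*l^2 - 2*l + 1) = -2*l^2 - 2*l + 1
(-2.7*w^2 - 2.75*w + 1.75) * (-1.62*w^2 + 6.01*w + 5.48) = 4.374*w^4 - 11.772*w^3 - 34.1585*w^2 - 4.5525*w + 9.59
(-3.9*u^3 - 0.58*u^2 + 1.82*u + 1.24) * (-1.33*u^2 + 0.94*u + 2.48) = 5.187*u^5 - 2.8946*u^4 - 12.6378*u^3 - 1.3768*u^2 + 5.6792*u + 3.0752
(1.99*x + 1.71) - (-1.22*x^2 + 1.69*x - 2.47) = 1.22*x^2 + 0.3*x + 4.18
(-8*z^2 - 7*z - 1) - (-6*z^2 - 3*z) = -2*z^2 - 4*z - 1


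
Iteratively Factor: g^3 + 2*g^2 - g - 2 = (g + 1)*(g^2 + g - 2) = (g + 1)*(g + 2)*(g - 1)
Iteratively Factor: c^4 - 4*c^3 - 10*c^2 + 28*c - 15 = (c - 1)*(c^3 - 3*c^2 - 13*c + 15) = (c - 1)*(c + 3)*(c^2 - 6*c + 5) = (c - 1)^2*(c + 3)*(c - 5)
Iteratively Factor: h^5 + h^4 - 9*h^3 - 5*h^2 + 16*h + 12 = (h + 3)*(h^4 - 2*h^3 - 3*h^2 + 4*h + 4) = (h + 1)*(h + 3)*(h^3 - 3*h^2 + 4) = (h - 2)*(h + 1)*(h + 3)*(h^2 - h - 2) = (h - 2)*(h + 1)^2*(h + 3)*(h - 2)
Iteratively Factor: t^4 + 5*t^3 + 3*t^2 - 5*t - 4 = (t + 4)*(t^3 + t^2 - t - 1) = (t - 1)*(t + 4)*(t^2 + 2*t + 1) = (t - 1)*(t + 1)*(t + 4)*(t + 1)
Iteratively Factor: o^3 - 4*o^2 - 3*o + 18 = (o - 3)*(o^2 - o - 6) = (o - 3)*(o + 2)*(o - 3)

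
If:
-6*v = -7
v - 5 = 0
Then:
No Solution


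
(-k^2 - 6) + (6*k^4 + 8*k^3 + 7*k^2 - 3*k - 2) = 6*k^4 + 8*k^3 + 6*k^2 - 3*k - 8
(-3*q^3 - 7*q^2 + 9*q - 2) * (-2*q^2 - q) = 6*q^5 + 17*q^4 - 11*q^3 - 5*q^2 + 2*q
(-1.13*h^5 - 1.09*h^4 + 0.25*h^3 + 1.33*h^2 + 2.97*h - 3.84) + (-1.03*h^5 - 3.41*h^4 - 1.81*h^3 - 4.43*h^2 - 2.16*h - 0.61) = -2.16*h^5 - 4.5*h^4 - 1.56*h^3 - 3.1*h^2 + 0.81*h - 4.45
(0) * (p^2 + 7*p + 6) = 0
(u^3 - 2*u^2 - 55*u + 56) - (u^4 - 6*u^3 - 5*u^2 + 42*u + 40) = -u^4 + 7*u^3 + 3*u^2 - 97*u + 16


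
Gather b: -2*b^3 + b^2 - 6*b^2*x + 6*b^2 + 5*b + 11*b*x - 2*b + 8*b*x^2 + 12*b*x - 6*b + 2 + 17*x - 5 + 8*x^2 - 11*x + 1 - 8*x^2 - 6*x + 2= -2*b^3 + b^2*(7 - 6*x) + b*(8*x^2 + 23*x - 3)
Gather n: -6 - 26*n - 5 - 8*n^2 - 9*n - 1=-8*n^2 - 35*n - 12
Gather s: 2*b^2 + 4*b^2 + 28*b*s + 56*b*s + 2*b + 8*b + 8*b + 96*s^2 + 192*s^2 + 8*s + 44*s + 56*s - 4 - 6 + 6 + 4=6*b^2 + 18*b + 288*s^2 + s*(84*b + 108)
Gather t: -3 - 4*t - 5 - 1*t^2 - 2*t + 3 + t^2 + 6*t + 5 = 0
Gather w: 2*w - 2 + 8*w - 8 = 10*w - 10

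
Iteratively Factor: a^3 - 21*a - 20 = (a + 1)*(a^2 - a - 20) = (a + 1)*(a + 4)*(a - 5)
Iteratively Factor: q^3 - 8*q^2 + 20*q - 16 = (q - 4)*(q^2 - 4*q + 4) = (q - 4)*(q - 2)*(q - 2)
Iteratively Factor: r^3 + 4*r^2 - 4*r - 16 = (r + 2)*(r^2 + 2*r - 8) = (r - 2)*(r + 2)*(r + 4)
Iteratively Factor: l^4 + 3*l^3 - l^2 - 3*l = (l - 1)*(l^3 + 4*l^2 + 3*l) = (l - 1)*(l + 1)*(l^2 + 3*l) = (l - 1)*(l + 1)*(l + 3)*(l)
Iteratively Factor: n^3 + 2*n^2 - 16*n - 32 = (n + 4)*(n^2 - 2*n - 8) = (n + 2)*(n + 4)*(n - 4)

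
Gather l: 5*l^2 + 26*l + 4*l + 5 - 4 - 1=5*l^2 + 30*l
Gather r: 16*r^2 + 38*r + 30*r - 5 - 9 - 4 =16*r^2 + 68*r - 18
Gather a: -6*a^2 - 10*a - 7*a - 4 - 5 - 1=-6*a^2 - 17*a - 10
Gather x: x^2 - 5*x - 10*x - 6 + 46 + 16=x^2 - 15*x + 56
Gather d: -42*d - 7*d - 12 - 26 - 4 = -49*d - 42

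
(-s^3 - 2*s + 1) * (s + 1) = -s^4 - s^3 - 2*s^2 - s + 1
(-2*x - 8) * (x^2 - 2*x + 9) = -2*x^3 - 4*x^2 - 2*x - 72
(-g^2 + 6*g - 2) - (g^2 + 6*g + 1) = -2*g^2 - 3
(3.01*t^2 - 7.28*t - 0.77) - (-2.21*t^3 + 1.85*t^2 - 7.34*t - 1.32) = 2.21*t^3 + 1.16*t^2 + 0.0599999999999996*t + 0.55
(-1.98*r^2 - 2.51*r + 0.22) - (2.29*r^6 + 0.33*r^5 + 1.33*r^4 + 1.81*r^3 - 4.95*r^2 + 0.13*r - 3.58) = -2.29*r^6 - 0.33*r^5 - 1.33*r^4 - 1.81*r^3 + 2.97*r^2 - 2.64*r + 3.8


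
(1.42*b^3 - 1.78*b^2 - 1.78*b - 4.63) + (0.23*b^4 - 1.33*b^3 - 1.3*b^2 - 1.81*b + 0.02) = 0.23*b^4 + 0.0899999999999999*b^3 - 3.08*b^2 - 3.59*b - 4.61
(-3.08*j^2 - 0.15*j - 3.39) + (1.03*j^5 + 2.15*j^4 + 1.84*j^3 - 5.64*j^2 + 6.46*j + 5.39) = 1.03*j^5 + 2.15*j^4 + 1.84*j^3 - 8.72*j^2 + 6.31*j + 2.0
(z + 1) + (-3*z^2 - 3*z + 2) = -3*z^2 - 2*z + 3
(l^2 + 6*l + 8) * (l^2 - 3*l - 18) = l^4 + 3*l^3 - 28*l^2 - 132*l - 144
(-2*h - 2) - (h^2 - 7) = -h^2 - 2*h + 5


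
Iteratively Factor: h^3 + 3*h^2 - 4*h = (h)*(h^2 + 3*h - 4) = h*(h - 1)*(h + 4)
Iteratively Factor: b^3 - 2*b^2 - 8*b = (b + 2)*(b^2 - 4*b) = (b - 4)*(b + 2)*(b)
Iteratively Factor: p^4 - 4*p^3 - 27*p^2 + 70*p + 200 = (p + 2)*(p^3 - 6*p^2 - 15*p + 100) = (p - 5)*(p + 2)*(p^2 - p - 20) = (p - 5)^2*(p + 2)*(p + 4)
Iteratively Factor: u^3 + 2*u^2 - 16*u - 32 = (u - 4)*(u^2 + 6*u + 8) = (u - 4)*(u + 4)*(u + 2)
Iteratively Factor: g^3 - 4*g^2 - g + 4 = (g - 1)*(g^2 - 3*g - 4) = (g - 4)*(g - 1)*(g + 1)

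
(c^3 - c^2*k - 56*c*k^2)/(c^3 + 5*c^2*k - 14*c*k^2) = (c - 8*k)/(c - 2*k)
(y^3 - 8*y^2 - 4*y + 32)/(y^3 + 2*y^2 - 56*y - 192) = (y^2 - 4)/(y^2 + 10*y + 24)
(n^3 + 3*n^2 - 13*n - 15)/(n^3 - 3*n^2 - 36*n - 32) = (n^2 + 2*n - 15)/(n^2 - 4*n - 32)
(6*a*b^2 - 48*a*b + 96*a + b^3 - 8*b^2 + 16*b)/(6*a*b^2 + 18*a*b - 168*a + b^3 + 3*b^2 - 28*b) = (b - 4)/(b + 7)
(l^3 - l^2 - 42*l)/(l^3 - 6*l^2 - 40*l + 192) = l*(l - 7)/(l^2 - 12*l + 32)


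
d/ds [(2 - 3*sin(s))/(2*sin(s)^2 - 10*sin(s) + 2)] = (3*sin(s)^2 - 4*sin(s) + 7)*cos(s)/(2*(sin(s)^2 - 5*sin(s) + 1)^2)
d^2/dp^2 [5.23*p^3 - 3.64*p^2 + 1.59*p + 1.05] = 31.38*p - 7.28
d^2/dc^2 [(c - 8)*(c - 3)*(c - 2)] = 6*c - 26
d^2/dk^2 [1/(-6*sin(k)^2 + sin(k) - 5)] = (144*sin(k)^4 - 18*sin(k)^3 - 335*sin(k)^2 + 41*sin(k) + 58)/(6*sin(k)^2 - sin(k) + 5)^3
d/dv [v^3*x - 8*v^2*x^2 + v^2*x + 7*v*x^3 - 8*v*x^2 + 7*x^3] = x*(3*v^2 - 16*v*x + 2*v + 7*x^2 - 8*x)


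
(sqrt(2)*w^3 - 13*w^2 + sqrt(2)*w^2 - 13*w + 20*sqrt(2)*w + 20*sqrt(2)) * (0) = 0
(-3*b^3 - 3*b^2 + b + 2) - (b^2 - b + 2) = -3*b^3 - 4*b^2 + 2*b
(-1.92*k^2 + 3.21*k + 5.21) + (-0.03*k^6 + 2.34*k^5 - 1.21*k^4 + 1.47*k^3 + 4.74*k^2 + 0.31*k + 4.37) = -0.03*k^6 + 2.34*k^5 - 1.21*k^4 + 1.47*k^3 + 2.82*k^2 + 3.52*k + 9.58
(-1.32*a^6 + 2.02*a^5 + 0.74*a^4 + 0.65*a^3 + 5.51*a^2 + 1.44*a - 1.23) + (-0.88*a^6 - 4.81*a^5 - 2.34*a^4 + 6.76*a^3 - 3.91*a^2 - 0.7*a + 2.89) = -2.2*a^6 - 2.79*a^5 - 1.6*a^4 + 7.41*a^3 + 1.6*a^2 + 0.74*a + 1.66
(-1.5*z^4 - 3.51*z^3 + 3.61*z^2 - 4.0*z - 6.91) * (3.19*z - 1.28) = -4.785*z^5 - 9.2769*z^4 + 16.0087*z^3 - 17.3808*z^2 - 16.9229*z + 8.8448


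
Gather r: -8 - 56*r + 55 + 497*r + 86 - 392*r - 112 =49*r + 21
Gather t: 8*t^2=8*t^2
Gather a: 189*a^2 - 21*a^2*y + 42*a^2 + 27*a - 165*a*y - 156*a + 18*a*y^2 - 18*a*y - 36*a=a^2*(231 - 21*y) + a*(18*y^2 - 183*y - 165)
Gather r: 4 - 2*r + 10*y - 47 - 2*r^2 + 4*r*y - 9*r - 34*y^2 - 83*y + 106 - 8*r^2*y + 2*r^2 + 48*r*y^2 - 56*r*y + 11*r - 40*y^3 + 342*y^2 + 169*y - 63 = -8*r^2*y + r*(48*y^2 - 52*y) - 40*y^3 + 308*y^2 + 96*y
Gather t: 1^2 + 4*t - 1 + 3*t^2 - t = 3*t^2 + 3*t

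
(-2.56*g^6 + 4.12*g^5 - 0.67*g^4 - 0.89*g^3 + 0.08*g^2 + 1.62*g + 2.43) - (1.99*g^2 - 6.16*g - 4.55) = -2.56*g^6 + 4.12*g^5 - 0.67*g^4 - 0.89*g^3 - 1.91*g^2 + 7.78*g + 6.98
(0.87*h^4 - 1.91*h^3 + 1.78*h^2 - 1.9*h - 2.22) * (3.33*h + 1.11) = 2.8971*h^5 - 5.3946*h^4 + 3.8073*h^3 - 4.3512*h^2 - 9.5016*h - 2.4642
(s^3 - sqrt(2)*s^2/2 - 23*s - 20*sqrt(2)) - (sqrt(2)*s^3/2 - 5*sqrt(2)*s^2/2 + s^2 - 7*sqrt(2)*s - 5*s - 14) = -sqrt(2)*s^3/2 + s^3 - s^2 + 2*sqrt(2)*s^2 - 18*s + 7*sqrt(2)*s - 20*sqrt(2) + 14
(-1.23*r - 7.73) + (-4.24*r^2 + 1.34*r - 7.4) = -4.24*r^2 + 0.11*r - 15.13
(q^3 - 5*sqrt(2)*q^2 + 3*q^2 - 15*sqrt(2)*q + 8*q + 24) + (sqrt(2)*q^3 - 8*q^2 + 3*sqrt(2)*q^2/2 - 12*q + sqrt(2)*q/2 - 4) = q^3 + sqrt(2)*q^3 - 5*q^2 - 7*sqrt(2)*q^2/2 - 29*sqrt(2)*q/2 - 4*q + 20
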